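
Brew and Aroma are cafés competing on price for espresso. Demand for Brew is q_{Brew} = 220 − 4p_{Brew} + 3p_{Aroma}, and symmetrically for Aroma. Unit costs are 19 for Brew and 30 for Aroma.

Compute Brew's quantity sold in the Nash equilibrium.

Brew's profit: π = (p_{Brew} − 19)(220 − 4p_{Brew} + 3p_{Aroma}).
∂π/∂p_{Brew} = 296 − 8p_{Brew} + 3p_{Aroma} = 0 ⇒ p_{Brew} = 37 + 0.375p_{Aroma}.
Similarly p_{Aroma} = 42.5 + 0.375p_{Brew}.
Solving the two reaction functions simultaneously: (1 − (0.375)(0.375))p_{Brew} = 37 + 0.375·42.5, so (55/64)p_{Brew} = 52.9375 and p_{Brew} = 61.6.
Then p_{Aroma} = 42.5 + 0.375·61.6 = 65.6.
q_{Brew} = 220 − 4·61.6 + 3·65.6 = 170.4.

170.4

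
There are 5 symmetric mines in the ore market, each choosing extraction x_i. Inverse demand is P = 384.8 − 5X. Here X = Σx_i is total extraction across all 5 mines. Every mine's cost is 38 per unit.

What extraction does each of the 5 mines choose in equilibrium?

11.56

A representative mine's profit is π_i = x_i(384.8 − 5X) − 38x_i, with X = x_i + Σ_{j≠i} x_j.
First-order condition: 346.8 − 10x_i − 5Σ_{j≠i} x_j = 0.
With identical mines, set every x_j = x: then 346.8 − 10x − 20x = 0, i.e. x = 346.8/30 = 11.56.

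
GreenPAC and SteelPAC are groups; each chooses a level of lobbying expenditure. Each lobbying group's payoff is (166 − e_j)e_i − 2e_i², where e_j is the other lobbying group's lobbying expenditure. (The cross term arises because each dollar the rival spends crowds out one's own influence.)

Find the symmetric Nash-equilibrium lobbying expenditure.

GreenPAC's payoff is (166 − e_S)e_G − 2e_G².
∂π/∂e_G = 166 − e_S − 4e_G = 0, so e_G = 41.5 − 0.25e_S.
By symmetry e_S = e_G; substituting into the reaction function, 1.25e_G = 41.5 and e_G = 33.2.

33.2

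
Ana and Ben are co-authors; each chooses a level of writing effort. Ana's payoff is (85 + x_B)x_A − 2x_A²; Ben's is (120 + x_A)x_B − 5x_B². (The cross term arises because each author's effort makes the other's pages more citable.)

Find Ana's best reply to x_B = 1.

Expanding Ana's payoff: 85x_A + x_Bx_A − 2x_A².
∂π/∂x_A = 85 + x_B − 4x_A = 0, so x_A = 21.25 + 0.25x_B.
At x_B = 1: x_A = 21.25 + 0.25·1 = 21.5.

21.5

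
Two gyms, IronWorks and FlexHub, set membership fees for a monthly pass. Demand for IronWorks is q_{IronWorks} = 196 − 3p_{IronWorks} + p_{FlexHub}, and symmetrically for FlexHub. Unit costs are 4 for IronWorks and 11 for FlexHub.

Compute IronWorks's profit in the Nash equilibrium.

4377.72

IronWorks's profit: π = (p_{IronWorks} − 4)(196 − 3p_{IronWorks} + p_{FlexHub}).
∂π/∂p_{IronWorks} = 208 − 6p_{IronWorks} + p_{FlexHub} = 0 ⇒ p_{IronWorks} = 104/3 + (1/6)p_{FlexHub}.
Similarly p_{FlexHub} = 229/6 + (1/6)p_{IronWorks}.
Substituting the second reaction function into the first: p_{IronWorks} = 104/3 + (1/6)(229/6 + (1/6)p_{IronWorks}), which gives (35/36)p_{IronWorks} = 1477/36 ⇒ p_{IronWorks} = 42.2.
Then p_{FlexHub} = 229/6 + (1/6)·42.2 = 45.2.
q_{IronWorks} = 196 − 3·42.2 + 45.2 = 114.6.
Profit = (42.2 − 4)·114.6 = 4377.72.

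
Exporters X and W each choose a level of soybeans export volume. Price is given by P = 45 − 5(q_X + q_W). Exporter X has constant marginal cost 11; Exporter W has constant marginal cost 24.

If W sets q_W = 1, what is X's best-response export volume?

Exporter X's profit: π = q_X(45 − 5(q_X + q_W)) − 11q_X.
∂π/∂q_X = 34 − 10q_X − 5q_W = 0, so q_X = 3.4 − 0.5q_W.
At q_W = 1: q_X = 3.4 − 0.5·1 = 2.9.

2.9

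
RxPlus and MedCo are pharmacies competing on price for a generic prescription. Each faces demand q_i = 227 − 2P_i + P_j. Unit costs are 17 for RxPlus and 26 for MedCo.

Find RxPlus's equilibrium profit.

10138.88

RxPlus's profit: π = (P_{RxPlus} − 17)(227 − 2P_{RxPlus} + P_{MedCo}).
∂π/∂P_{RxPlus} = 261 − 4P_{RxPlus} + P_{MedCo} = 0 ⇒ P_{RxPlus} = 65.25 + 0.25P_{MedCo}.
Similarly P_{MedCo} = 69.75 + 0.25P_{RxPlus}.
Substituting the second reaction function into the first: P_{RxPlus} = 65.25 + 0.25(69.75 + 0.25P_{RxPlus}), which gives 0.9375P_{RxPlus} = 82.6875 ⇒ P_{RxPlus} = 88.2.
Then P_{MedCo} = 69.75 + 0.25·88.2 = 91.8.
q_{RxPlus} = 227 − 2·88.2 + 91.8 = 142.4.
Profit = (88.2 − 17)·142.4 = 10138.88.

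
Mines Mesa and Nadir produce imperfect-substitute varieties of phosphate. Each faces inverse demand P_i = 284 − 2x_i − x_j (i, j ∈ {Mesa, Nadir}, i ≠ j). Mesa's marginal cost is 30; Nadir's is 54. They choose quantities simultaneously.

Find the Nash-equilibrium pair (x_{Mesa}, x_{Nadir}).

Mine Mesa's profit: π = x_{Mesa}(284 − 2x_{Mesa} − x_{Nadir}) − 30x_{Mesa}.
∂π/∂x_{Mesa} = 254 − 4x_{Mesa} − x_{Nadir} = 0 ⇒ x_{Mesa} = 63.5 − 0.25x_{Nadir}.
Similarly x_{Nadir} = 57.5 − 0.25x_{Mesa}.
Plugging x_{Nadir} into Mesa's best response: x_{Mesa} = 63.5 − 0.25(57.5 − 0.25x_{Mesa}) ⇒ 0.9375x_{Mesa} = 49.125, so x_{Mesa} = 52.4.
Then x_{Nadir} = 57.5 − 0.25·52.4 = 44.4.

52.4, 44.4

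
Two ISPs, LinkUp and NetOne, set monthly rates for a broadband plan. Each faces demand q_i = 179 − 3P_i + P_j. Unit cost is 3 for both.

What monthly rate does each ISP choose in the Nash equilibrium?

LinkUp's profit: π = (P_{LinkUp} − 3)(179 − 3P_{LinkUp} + P_{NetOne}).
∂π/∂P_{LinkUp} = 188 − 6P_{LinkUp} + P_{NetOne} = 0 ⇒ P_{LinkUp} = 94/3 + (1/6)P_{NetOne}.
Setting P_{LinkUp} = P_{NetOne} in the reaction function: P_{LinkUp} = 94/3 + (1/6)P_{LinkUp}, so P_{LinkUp} = (94/3) / (5/6) = 37.6.

37.6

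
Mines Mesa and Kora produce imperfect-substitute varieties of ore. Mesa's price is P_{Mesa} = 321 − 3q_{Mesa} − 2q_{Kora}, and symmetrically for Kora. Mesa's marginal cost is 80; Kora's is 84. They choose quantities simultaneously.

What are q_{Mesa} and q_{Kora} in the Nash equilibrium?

30.375, 29.375

Mine Mesa's profit: π = q_{Mesa}(321 − 3q_{Mesa} − 2q_{Kora}) − 80q_{Mesa}.
∂π/∂q_{Mesa} = 241 − 6q_{Mesa} − 2q_{Kora} = 0 ⇒ q_{Mesa} = 241/6 − (1/3)q_{Kora}.
Similarly q_{Kora} = 39.5 − (1/3)q_{Mesa}.
Solving the two reaction functions simultaneously: (1 − (−1/3)(−1/3))q_{Mesa} = 241/6 − (1/3)·39.5, so (8/9)q_{Mesa} = 27 and q_{Mesa} = 30.375.
Then q_{Kora} = 39.5 − (1/3)·30.375 = 29.375.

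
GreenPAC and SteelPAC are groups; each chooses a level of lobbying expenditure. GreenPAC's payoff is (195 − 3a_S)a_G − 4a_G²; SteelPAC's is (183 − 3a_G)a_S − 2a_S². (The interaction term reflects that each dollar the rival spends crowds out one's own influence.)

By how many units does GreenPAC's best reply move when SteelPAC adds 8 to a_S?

-3

Expanding GreenPAC's payoff: 195a_G − 3a_Sa_G − 4a_G².
∂π/∂a_G = 195 − 3a_S − 8a_G = 0, so a_G = 24.375 − 0.375a_S.
The reaction-function slope is −0.375, so an 8-unit rise in a_S moves a_G by −0.375 × 8 = −3. GreenPAC's best response falls — the actions are strategic substitutes.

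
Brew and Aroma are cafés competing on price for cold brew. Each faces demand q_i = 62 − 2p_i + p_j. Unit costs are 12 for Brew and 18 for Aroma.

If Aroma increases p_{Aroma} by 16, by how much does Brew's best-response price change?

4

Brew's profit: π = (p_{Brew} − 12)(62 − 2p_{Brew} + p_{Aroma}).
∂π/∂p_{Brew} = 86 − 4p_{Brew} + p_{Aroma} = 0 ⇒ p_{Brew} = 21.5 + 0.25p_{Aroma}.
The reaction-function slope is 0.25, so a 16-unit rise in p_{Aroma} moves p_{Brew} by 0.25 × 16 = 4. Brew's best response rises — the actions are strategic complements.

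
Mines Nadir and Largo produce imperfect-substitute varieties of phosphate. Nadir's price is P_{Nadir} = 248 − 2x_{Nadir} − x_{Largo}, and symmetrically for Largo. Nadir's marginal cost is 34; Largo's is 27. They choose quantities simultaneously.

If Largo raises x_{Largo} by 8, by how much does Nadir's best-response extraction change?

-2

Mine Nadir's profit: π = x_{Nadir}(248 − 2x_{Nadir} − x_{Largo}) − 34x_{Nadir}.
∂π/∂x_{Nadir} = 214 − 4x_{Nadir} − x_{Largo} = 0 ⇒ x_{Nadir} = 53.5 − 0.25x_{Largo}.
The reaction-function slope is −0.25, so an 8-unit rise in x_{Largo} moves x_{Nadir} by −0.25 × 8 = −2. Nadir's best response falls — the actions are strategic substitutes.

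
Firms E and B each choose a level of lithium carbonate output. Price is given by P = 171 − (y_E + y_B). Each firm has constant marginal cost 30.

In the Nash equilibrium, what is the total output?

Firm E's profit: π = y_E(171 − (y_E + y_B)) − 30y_E.
∂π/∂y_E = 141 − 2y_E − y_B = 0, so y_E = 70.5 − 0.5y_B.
Setting y_E = y_B in the reaction function: y_E = 70.5 − 0.5y_E, so y_E = 70.5 / 1.5 = 47.
Total output: 47 + 47 = 94.

94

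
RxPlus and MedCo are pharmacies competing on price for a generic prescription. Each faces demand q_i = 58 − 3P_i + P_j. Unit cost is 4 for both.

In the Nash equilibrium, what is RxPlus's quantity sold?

30

RxPlus's profit: π = (P_{RxPlus} − 4)(58 − 3P_{RxPlus} + P_{MedCo}).
∂π/∂P_{RxPlus} = 70 − 6P_{RxPlus} + P_{MedCo} = 0 ⇒ P_{RxPlus} = 35/3 + (1/6)P_{MedCo}.
Setting P_{RxPlus} = P_{MedCo} in the reaction function: P_{RxPlus} = 35/3 + (1/6)P_{RxPlus}, so P_{RxPlus} = (35/3) / (5/6) = 14.
q_{RxPlus} = 58 − 3·14 + 14 = 30.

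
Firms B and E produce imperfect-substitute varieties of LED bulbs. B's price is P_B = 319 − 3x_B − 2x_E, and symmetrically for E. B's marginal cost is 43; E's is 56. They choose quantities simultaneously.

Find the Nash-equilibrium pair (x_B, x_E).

Firm B's profit: π = x_B(319 − 3x_B − 2x_E) − 43x_B.
∂π/∂x_B = 276 − 6x_B − 2x_E = 0 ⇒ x_B = 46 − (1/3)x_E.
Similarly x_E = 263/6 − (1/3)x_B.
Plugging x_E into B's best response: x_B = 46 − (1/3)(263/6 − (1/3)x_B) ⇒ (8/9)x_B = 565/18, so x_B = 35.3125.
Then x_E = 263/6 − (1/3)·35.3125 = 32.0625.

35.3125, 32.0625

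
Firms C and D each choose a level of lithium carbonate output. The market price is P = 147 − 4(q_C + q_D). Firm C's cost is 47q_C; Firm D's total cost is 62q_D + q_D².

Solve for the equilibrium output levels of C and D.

10.3125, 4.375

Firm C's profit: π = q_C(147 − 4(q_C + q_D)) − 47q_C.
∂π/∂q_C = 100 − 8q_C − 4q_D = 0, so q_C = 12.5 − 0.5q_D.
For D: ∂π/∂q_D = 85 − 10q_D − 4q_C = 0 ⇒ q_D = 8.5 − 0.4q_C.
Plugging q_D into C's best response: q_C = 12.5 − 0.5(8.5 − 0.4q_C) ⇒ 0.8q_C = 8.25, so q_C = 10.3125.
Then q_D = 8.5 − 0.4·10.3125 = 4.375.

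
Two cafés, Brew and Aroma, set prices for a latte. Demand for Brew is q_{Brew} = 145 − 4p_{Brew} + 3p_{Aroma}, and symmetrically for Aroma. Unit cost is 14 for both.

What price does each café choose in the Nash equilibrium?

Brew's profit: π = (p_{Brew} − 14)(145 − 4p_{Brew} + 3p_{Aroma}).
∂π/∂p_{Brew} = 201 − 8p_{Brew} + 3p_{Aroma} = 0 ⇒ p_{Brew} = 25.125 + 0.375p_{Aroma}.
The game is symmetric, so in equilibrium p_{Aroma} = p_{Brew}: the reaction function gives 0.625p_{Brew} = 25.125, hence p_{Brew} = 40.2.

40.2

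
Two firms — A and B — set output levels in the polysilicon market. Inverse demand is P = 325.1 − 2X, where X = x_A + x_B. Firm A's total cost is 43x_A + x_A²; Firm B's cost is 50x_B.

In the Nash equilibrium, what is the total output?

Firm A's profit: π = x_A(325.1 − 2(x_A + x_B)) − 43x_A − x_A².
∂π/∂x_A = 282.1 − 6x_A − 2x_B = 0, so x_A = 2821/60 − (1/3)x_B.
For B: ∂π/∂x_B = 275.1 − 4x_B − 2x_A = 0 ⇒ x_B = 68.775 − 0.5x_A.
Substituting the second reaction function into the first: x_A = 2821/60 − (1/3)(68.775 − 0.5x_A), which gives (5/6)x_A = 2891/120 ⇒ x_A = 28.91.
Then x_B = 68.775 − 0.5·28.91 = 54.32.
Total output: 28.91 + 54.32 = 83.23.

83.23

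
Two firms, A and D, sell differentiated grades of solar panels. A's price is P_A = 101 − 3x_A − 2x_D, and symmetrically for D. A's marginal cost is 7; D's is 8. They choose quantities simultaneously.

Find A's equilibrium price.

Firm A's profit: π = x_A(101 − 3x_A − 2x_D) − 7x_A.
∂π/∂x_A = 94 − 6x_A − 2x_D = 0 ⇒ x_A = 47/3 − (1/3)x_D.
Similarly x_D = 15.5 − (1/3)x_A.
Substituting the second reaction function into the first: x_A = 47/3 − (1/3)(15.5 − (1/3)x_A), which gives (8/9)x_A = 10.5 ⇒ x_A = 11.8125.
Then x_D = 15.5 − (1/3)·11.8125 = 11.5625.
P_A = 101 − 3·11.8125 − 2·11.5625 = 42.4375.

42.4375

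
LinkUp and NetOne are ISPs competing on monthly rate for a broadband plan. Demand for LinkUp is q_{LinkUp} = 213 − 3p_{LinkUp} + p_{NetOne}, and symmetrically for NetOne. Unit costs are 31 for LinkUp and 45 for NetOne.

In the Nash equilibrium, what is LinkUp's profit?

2957.88

LinkUp's profit: π = (p_{LinkUp} − 31)(213 − 3p_{LinkUp} + p_{NetOne}).
∂π/∂p_{LinkUp} = 306 − 6p_{LinkUp} + p_{NetOne} = 0 ⇒ p_{LinkUp} = 51 + (1/6)p_{NetOne}.
Similarly p_{NetOne} = 58 + (1/6)p_{LinkUp}.
Solving the two reaction functions simultaneously: (1 − (1/6)(1/6))p_{LinkUp} = 51 + (1/6)·58, so (35/36)p_{LinkUp} = 182/3 and p_{LinkUp} = 62.4.
Then p_{NetOne} = 58 + (1/6)·62.4 = 68.4.
q_{LinkUp} = 213 − 3·62.4 + 68.4 = 94.2.
Profit = (62.4 − 31)·94.2 = 2957.88.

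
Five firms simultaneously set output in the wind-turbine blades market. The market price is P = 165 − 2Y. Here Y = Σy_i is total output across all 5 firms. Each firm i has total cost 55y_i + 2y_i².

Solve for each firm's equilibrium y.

A representative firm's profit is π_i = y_i(165 − 2Y) − 55y_i − 2y_i², with Y = y_i + Σ_{j≠i} y_j.
First-order condition: 110 − 8y_i − 2Σ_{j≠i} y_j = 0.
In a symmetric equilibrium every firm chooses the same y, so Σ_{j≠i} y_j = 4y. The condition becomes 110 − 16y = 0, giving y = 110/16 = 6.875.

6.875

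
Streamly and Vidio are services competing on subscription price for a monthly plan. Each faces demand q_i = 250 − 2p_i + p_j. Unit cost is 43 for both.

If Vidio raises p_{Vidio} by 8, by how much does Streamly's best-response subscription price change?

Streamly's profit: π = (p_{Streamly} − 43)(250 − 2p_{Streamly} + p_{Vidio}).
∂π/∂p_{Streamly} = 336 − 4p_{Streamly} + p_{Vidio} = 0 ⇒ p_{Streamly} = 84 + 0.25p_{Vidio}.
The reaction-function slope is 0.25, so an 8-unit rise in p_{Vidio} moves p_{Streamly} by 0.25 × 8 = 2. Streamly's best response rises — the actions are strategic complements.

2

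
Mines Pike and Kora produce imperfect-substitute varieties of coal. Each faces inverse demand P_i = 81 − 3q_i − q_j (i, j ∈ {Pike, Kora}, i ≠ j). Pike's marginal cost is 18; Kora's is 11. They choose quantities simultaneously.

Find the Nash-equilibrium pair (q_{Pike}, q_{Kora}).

8.8, 10.2

Mine Pike's profit: π = q_{Pike}(81 − 3q_{Pike} − q_{Kora}) − 18q_{Pike}.
∂π/∂q_{Pike} = 63 − 6q_{Pike} − q_{Kora} = 0 ⇒ q_{Pike} = 10.5 − (1/6)q_{Kora}.
Similarly q_{Kora} = 35/3 − (1/6)q_{Pike}.
Plugging q_{Kora} into Pike's best response: q_{Pike} = 10.5 − (1/6)(35/3 − (1/6)q_{Pike}) ⇒ (35/36)q_{Pike} = 77/9, so q_{Pike} = 8.8.
Then q_{Kora} = 35/3 − (1/6)·8.8 = 10.2.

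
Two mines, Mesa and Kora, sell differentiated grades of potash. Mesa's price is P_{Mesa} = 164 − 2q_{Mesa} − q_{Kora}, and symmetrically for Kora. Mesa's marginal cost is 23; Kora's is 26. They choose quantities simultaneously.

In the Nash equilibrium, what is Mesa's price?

Mine Mesa's profit: π = q_{Mesa}(164 − 2q_{Mesa} − q_{Kora}) − 23q_{Mesa}.
∂π/∂q_{Mesa} = 141 − 4q_{Mesa} − q_{Kora} = 0 ⇒ q_{Mesa} = 35.25 − 0.25q_{Kora}.
Similarly q_{Kora} = 34.5 − 0.25q_{Mesa}.
Solving the two reaction functions simultaneously: (1 − (−0.25)(−0.25))q_{Mesa} = 35.25 − 0.25·34.5, so 0.9375q_{Mesa} = 26.625 and q_{Mesa} = 28.4.
Then q_{Kora} = 34.5 − 0.25·28.4 = 27.4.
P_{Mesa} = 164 − 2·28.4 − 27.4 = 79.8.

79.8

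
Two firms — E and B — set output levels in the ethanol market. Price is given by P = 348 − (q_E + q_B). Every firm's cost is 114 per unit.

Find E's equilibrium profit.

6084

Firm E's profit: π = q_E(348 − (q_E + q_B)) − 114q_E.
∂π/∂q_E = 234 − 2q_E − q_B = 0, so q_E = 117 − 0.5q_B.
Setting q_E = q_B in the reaction function: q_E = 117 − 0.5q_E, so q_E = 117 / 1.5 = 78.
Price P = 348 − 156 = 192.
E's profit: (192 − 114)·78 = 6084.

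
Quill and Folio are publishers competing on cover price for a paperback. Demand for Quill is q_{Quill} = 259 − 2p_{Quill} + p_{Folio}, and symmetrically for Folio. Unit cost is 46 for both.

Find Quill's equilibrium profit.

10082

Quill's profit: π = (p_{Quill} − 46)(259 − 2p_{Quill} + p_{Folio}).
∂π/∂p_{Quill} = 351 − 4p_{Quill} + p_{Folio} = 0 ⇒ p_{Quill} = 87.75 + 0.25p_{Folio}.
The game is symmetric, so in equilibrium p_{Folio} = p_{Quill}: the reaction function gives 0.75p_{Quill} = 87.75, hence p_{Quill} = 117.
q_{Quill} = 259 − 2·117 + 117 = 142.
Profit = (117 − 46)·142 = 10082.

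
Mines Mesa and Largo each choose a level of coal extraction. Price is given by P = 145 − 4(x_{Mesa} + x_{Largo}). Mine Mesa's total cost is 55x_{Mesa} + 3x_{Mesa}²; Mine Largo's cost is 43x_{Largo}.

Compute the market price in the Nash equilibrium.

87.5

Mine Mesa's profit: π = x_{Mesa}(145 − 4(x_{Mesa} + x_{Largo})) − 55x_{Mesa} − 3x_{Mesa}².
∂π/∂x_{Mesa} = 90 − 14x_{Mesa} − 4x_{Largo} = 0, so x_{Mesa} = 45/7 − (2/7)x_{Largo}.
For Largo: ∂π/∂x_{Largo} = 102 − 8x_{Largo} − 4x_{Mesa} = 0 ⇒ x_{Largo} = 12.75 − 0.5x_{Mesa}.
Plugging x_{Largo} into Mesa's best response: x_{Mesa} = 45/7 − (2/7)(12.75 − 0.5x_{Mesa}) ⇒ (6/7)x_{Mesa} = 39/14, so x_{Mesa} = 3.25.
Then x_{Largo} = 12.75 − 0.5·3.25 = 11.125.
Equilibrium price: P = 145 − 4·14.375 = 87.5.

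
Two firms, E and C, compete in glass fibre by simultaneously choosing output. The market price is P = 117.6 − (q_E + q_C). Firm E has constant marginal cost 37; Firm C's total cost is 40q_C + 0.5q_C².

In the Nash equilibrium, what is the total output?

47.76

Firm E's profit: π = q_E(117.6 − (q_E + q_C)) − 37q_E.
∂π/∂q_E = 80.6 − 2q_E − q_C = 0, so q_E = 40.3 − 0.5q_C.
For C: ∂π/∂q_C = 77.6 − 3q_C − q_E = 0 ⇒ q_C = 388/15 − (1/3)q_E.
Plugging q_C into E's best response: q_E = 40.3 − 0.5(388/15 − (1/3)q_E) ⇒ (5/6)q_E = 821/30, so q_E = 32.84.
Then q_C = 388/15 − (1/3)·32.84 = 14.92.
Total output: 32.84 + 14.92 = 47.76.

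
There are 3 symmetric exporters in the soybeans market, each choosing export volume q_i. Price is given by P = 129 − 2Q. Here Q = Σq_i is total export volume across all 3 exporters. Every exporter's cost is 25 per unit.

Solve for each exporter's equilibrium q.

A representative exporter's profit is π_i = q_i(129 − 2Q) − 25q_i, with Q = q_i + Σ_{j≠i} q_j.
First-order condition: 104 − 4q_i − 2Σ_{j≠i} q_j = 0.
Imposing symmetry (q_j = q for all j) turns Σ_{j≠i} q_j into 2q, so 104 = 8q and q = 13.

13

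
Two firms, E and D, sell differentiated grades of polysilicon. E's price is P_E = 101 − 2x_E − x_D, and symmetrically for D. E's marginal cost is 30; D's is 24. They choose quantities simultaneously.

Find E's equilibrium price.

Firm E's profit: π = x_E(101 − 2x_E − x_D) − 30x_E.
∂π/∂x_E = 71 − 4x_E − x_D = 0 ⇒ x_E = 17.75 − 0.25x_D.
Similarly x_D = 19.25 − 0.25x_E.
Plugging x_D into E's best response: x_E = 17.75 − 0.25(19.25 − 0.25x_E) ⇒ 0.9375x_E = 12.9375, so x_E = 13.8.
Then x_D = 19.25 − 0.25·13.8 = 15.8.
P_E = 101 − 2·13.8 − 15.8 = 57.6.

57.6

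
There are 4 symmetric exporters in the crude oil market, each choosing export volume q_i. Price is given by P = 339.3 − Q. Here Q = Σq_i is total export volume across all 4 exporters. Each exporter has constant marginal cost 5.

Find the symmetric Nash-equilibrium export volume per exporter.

A representative exporter's profit is π_i = q_i(339.3 − Q) − 5q_i, with Q = q_i + Σ_{j≠i} q_j.
First-order condition: 334.3 − 2q_i − Σ_{j≠i} q_j = 0.
Imposing symmetry (q_j = q for all j) turns Σ_{j≠i} q_j into 3q, so 334.3 = 5q and q = 66.86.

66.86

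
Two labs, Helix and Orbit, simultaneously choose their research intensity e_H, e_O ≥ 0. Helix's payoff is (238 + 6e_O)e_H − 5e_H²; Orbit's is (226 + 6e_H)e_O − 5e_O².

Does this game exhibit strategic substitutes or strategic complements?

Expanding Helix's payoff: 238e_H + 6e_Oe_H − 5e_H².
∂π/∂e_H = 238 + 6e_O − 10e_H = 0, so e_H = 23.8 + 0.6e_O.
The best-response slope de_H/de_O = 0.6 > 0: the reaction function is upward-sloping, so the choices are strategic complements.

strategic complements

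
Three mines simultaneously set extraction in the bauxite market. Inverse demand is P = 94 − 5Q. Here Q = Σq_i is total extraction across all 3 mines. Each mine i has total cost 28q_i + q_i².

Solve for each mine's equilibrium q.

3

A representative mine's profit is π_i = q_i(94 − 5Q) − 28q_i − q_i², with Q = q_i + Σ_{j≠i} q_j.
First-order condition: 66 − 12q_i − 5Σ_{j≠i} q_j = 0.
In a symmetric equilibrium every mine chooses the same q, so Σ_{j≠i} q_j = 2q. The condition becomes 66 − 22q = 0, giving q = 66/22 = 3.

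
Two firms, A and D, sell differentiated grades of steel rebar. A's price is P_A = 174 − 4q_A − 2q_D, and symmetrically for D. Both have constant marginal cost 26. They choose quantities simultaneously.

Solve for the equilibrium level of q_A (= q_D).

14.8

Firm A's profit: π = q_A(174 − 4q_A − 2q_D) − 26q_A.
∂π/∂q_A = 148 − 8q_A − 2q_D = 0 ⇒ q_A = 18.5 − 0.25q_D.
By symmetry q_D = q_A; substituting into the reaction function, 1.25q_A = 18.5 and q_A = 14.8.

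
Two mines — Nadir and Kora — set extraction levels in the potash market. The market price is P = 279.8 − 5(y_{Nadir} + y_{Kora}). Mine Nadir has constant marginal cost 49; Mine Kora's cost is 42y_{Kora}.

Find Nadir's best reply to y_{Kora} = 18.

Mine Nadir's profit: π = y_{Nadir}(279.8 − 5(y_{Nadir} + y_{Kora})) − 49y_{Nadir}.
∂π/∂y_{Nadir} = 230.8 − 10y_{Nadir} − 5y_{Kora} = 0, so y_{Nadir} = 23.08 − 0.5y_{Kora}.
At y_{Kora} = 18: y_{Nadir} = 23.08 − 0.5·18 = 14.08.

14.08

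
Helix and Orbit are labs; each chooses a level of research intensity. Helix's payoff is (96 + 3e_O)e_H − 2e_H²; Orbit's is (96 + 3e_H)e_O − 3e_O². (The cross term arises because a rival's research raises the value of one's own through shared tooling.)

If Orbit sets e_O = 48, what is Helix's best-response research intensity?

Expanding Helix's payoff: 96e_H + 3e_Oe_H − 2e_H².
∂π/∂e_H = 96 + 3e_O − 4e_H = 0, so e_H = 24 + 0.75e_O.
At e_O = 48: e_H = 24 + 0.75·48 = 60.

60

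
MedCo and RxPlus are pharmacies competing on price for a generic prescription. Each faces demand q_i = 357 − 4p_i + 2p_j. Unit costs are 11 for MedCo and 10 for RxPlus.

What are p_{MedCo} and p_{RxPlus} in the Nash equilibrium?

MedCo's profit: π = (p_{MedCo} − 11)(357 − 4p_{MedCo} + 2p_{RxPlus}).
∂π/∂p_{MedCo} = 401 − 8p_{MedCo} + 2p_{RxPlus} = 0 ⇒ p_{MedCo} = 50.125 + 0.25p_{RxPlus}.
Similarly p_{RxPlus} = 49.625 + 0.25p_{MedCo}.
Substituting the second reaction function into the first: p_{MedCo} = 50.125 + 0.25(49.625 + 0.25p_{MedCo}), which gives 0.9375p_{MedCo} = 2001/32 ⇒ p_{MedCo} = 66.7.
Then p_{RxPlus} = 49.625 + 0.25·66.7 = 66.3.

66.7, 66.3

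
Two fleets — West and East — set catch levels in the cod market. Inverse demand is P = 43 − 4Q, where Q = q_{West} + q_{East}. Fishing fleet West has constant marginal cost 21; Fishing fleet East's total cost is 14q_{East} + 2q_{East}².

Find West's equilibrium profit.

Fishing fleet West's profit: π = q_{West}(43 − 4(q_{West} + q_{East})) − 21q_{West}.
∂π/∂q_{West} = 22 − 8q_{West} − 4q_{East} = 0, so q_{West} = 2.75 − 0.5q_{East}.
For East: ∂π/∂q_{East} = 29 − 12q_{East} − 4q_{West} = 0 ⇒ q_{East} = 29/12 − (1/3)q_{West}.
Solving the two reaction functions simultaneously: (1 − (−0.5)(−1/3))q_{West} = 2.75 − 0.5·(29/12), so (5/6)q_{West} = 37/24 and q_{West} = 1.85.
Then q_{East} = 29/12 − (1/3)·1.85 = 1.8.
Price P = 43 − 4·3.65 = 28.4.
West's profit: (28.4 − 21)·1.85 = 13.69.

13.69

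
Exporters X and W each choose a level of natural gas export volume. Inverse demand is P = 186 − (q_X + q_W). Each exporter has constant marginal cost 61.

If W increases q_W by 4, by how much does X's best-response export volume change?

-2

Exporter X's profit: π = q_X(186 − (q_X + q_W)) − 61q_X.
∂π/∂q_X = 125 − 2q_X − q_W = 0, so q_X = 62.5 − 0.5q_W.
The reaction-function slope is −0.5, so a 4-unit rise in q_W moves q_X by −0.5 × 4 = −2. X's best response falls — the actions are strategic substitutes.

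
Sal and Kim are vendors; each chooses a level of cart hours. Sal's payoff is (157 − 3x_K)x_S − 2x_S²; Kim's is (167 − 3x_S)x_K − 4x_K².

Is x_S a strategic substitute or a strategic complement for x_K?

Expanding Sal's payoff: 157x_S − 3x_Kx_S − 2x_S².
∂π/∂x_S = 157 − 3x_K − 4x_S = 0, so x_S = 39.25 − 0.75x_K.
The best-response slope dx_S/dx_K = −0.75 < 0: the reaction function is downward-sloping, so the choices are strategic substitutes.

strategic substitutes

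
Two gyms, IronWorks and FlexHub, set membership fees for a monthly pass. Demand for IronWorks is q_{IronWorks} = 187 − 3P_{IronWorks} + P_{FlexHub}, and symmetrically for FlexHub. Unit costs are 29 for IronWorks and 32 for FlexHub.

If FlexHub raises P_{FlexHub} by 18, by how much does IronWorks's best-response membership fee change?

3

IronWorks's profit: π = (P_{IronWorks} − 29)(187 − 3P_{IronWorks} + P_{FlexHub}).
∂π/∂P_{IronWorks} = 274 − 6P_{IronWorks} + P_{FlexHub} = 0 ⇒ P_{IronWorks} = 137/3 + (1/6)P_{FlexHub}.
The reaction-function slope is 1/6, so an 18-unit rise in P_{FlexHub} moves P_{IronWorks} by 1/6 × 18 = 3. IronWorks's best response rises — the actions are strategic complements.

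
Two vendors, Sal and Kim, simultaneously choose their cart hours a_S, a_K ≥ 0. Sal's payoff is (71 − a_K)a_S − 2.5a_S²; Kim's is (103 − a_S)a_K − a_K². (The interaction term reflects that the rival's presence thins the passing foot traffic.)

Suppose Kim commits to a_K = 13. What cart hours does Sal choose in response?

11.6

Expanding Sal's payoff: 71a_S − a_Ka_S − 2.5a_S².
∂π/∂a_S = 71 − a_K − 5a_S = 0, so a_S = 14.2 − 0.2a_K.
At a_K = 13: a_S = 14.2 − 0.2·13 = 11.6.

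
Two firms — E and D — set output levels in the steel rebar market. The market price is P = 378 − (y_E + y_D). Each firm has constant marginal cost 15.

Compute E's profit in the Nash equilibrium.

14641

Firm E's profit: π = y_E(378 − (y_E + y_D)) − 15y_E.
∂π/∂y_E = 363 − 2y_E − y_D = 0, so y_E = 181.5 − 0.5y_D.
The game is symmetric, so in equilibrium y_D = y_E: the reaction function gives 1.5y_E = 181.5, hence y_E = 121.
Price P = 378 − 242 = 136.
E's profit: (136 − 15)·121 = 14641.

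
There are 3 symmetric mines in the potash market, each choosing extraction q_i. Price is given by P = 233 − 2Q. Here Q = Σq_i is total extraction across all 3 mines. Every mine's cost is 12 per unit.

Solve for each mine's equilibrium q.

27.625

A representative mine's profit is π_i = q_i(233 − 2Q) − 12q_i, with Q = q_i + Σ_{j≠i} q_j.
First-order condition: 221 − 4q_i − 2Σ_{j≠i} q_j = 0.
With identical mines, set every q_j = q: then 221 − 4q − 4q = 0, i.e. q = 221/8 = 27.625.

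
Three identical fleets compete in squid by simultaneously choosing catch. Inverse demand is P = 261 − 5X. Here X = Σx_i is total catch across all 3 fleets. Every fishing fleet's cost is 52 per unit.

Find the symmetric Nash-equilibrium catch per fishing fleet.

A representative fishing fleet's profit is π_i = x_i(261 − 5X) − 52x_i, with X = x_i + Σ_{j≠i} x_j.
First-order condition: 209 − 10x_i − 5Σ_{j≠i} x_j = 0.
With identical fishing fleets, set every x_j = x: then 209 − 10x − 10x = 0, i.e. x = 209/20 = 10.45.

10.45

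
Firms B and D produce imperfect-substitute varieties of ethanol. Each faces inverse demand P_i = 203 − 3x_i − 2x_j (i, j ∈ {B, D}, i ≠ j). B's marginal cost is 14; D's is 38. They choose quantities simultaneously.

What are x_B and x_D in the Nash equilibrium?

25.125, 19.125

Firm B's profit: π = x_B(203 − 3x_B − 2x_D) − 14x_B.
∂π/∂x_B = 189 − 6x_B − 2x_D = 0 ⇒ x_B = 31.5 − (1/3)x_D.
Similarly x_D = 27.5 − (1/3)x_B.
Substituting the second reaction function into the first: x_B = 31.5 − (1/3)(27.5 − (1/3)x_B), which gives (8/9)x_B = 67/3 ⇒ x_B = 25.125.
Then x_D = 27.5 − (1/3)·25.125 = 19.125.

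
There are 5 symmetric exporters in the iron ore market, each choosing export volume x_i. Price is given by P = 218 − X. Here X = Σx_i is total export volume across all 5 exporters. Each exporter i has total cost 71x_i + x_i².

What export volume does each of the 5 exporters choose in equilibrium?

18.375

A representative exporter's profit is π_i = x_i(218 − X) − 71x_i − x_i², with X = x_i + Σ_{j≠i} x_j.
First-order condition: 147 − 4x_i − Σ_{j≠i} x_j = 0.
Imposing symmetry (x_j = x for all j) turns Σ_{j≠i} x_j into 4x, so 147 = 8x and x = 18.375.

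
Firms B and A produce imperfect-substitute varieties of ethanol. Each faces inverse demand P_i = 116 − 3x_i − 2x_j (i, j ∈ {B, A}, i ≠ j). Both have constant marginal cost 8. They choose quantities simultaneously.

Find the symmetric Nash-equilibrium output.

Firm B's profit: π = x_B(116 − 3x_B − 2x_A) − 8x_B.
∂π/∂x_B = 108 − 6x_B − 2x_A = 0 ⇒ x_B = 18 − (1/3)x_A.
The game is symmetric, so in equilibrium x_A = x_B: the reaction function gives (4/3)x_B = 18, hence x_B = 13.5.

13.5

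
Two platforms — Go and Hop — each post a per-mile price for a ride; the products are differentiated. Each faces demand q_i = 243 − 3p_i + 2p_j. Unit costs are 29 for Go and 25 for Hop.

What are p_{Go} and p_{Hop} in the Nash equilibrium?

81.75, 80.25

Go's profit: π = (p_{Go} − 29)(243 − 3p_{Go} + 2p_{Hop}).
∂π/∂p_{Go} = 330 − 6p_{Go} + 2p_{Hop} = 0 ⇒ p_{Go} = 55 + (1/3)p_{Hop}.
Similarly p_{Hop} = 53 + (1/3)p_{Go}.
Plugging p_{Hop} into Go's best response: p_{Go} = 55 + (1/3)(53 + (1/3)p_{Go}) ⇒ (8/9)p_{Go} = 218/3, so p_{Go} = 81.75.
Then p_{Hop} = 53 + (1/3)·81.75 = 80.25.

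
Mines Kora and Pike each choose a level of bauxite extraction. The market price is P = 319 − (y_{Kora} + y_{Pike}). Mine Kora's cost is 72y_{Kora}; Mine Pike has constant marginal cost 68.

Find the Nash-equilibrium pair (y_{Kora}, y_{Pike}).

Mine Kora's profit: π = y_{Kora}(319 − (y_{Kora} + y_{Pike})) − 72y_{Kora}.
∂π/∂y_{Kora} = 247 − 2y_{Kora} − y_{Pike} = 0, so y_{Kora} = 123.5 − 0.5y_{Pike}.
By the same steps for Pike: y_{Pike} = 125.5 − 0.5y_{Kora}.
Substituting the second reaction function into the first: y_{Kora} = 123.5 − 0.5(125.5 − 0.5y_{Kora}), which gives 0.75y_{Kora} = 60.75 ⇒ y_{Kora} = 81.
Then y_{Pike} = 125.5 − 0.5·81 = 85.

81, 85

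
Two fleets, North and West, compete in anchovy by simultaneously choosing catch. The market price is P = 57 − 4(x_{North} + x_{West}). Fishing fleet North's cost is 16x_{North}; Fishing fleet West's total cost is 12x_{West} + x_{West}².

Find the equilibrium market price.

30.375

Fishing fleet North's profit: π = x_{North}(57 − 4(x_{North} + x_{West})) − 16x_{North}.
∂π/∂x_{North} = 41 − 8x_{North} − 4x_{West} = 0, so x_{North} = 5.125 − 0.5x_{West}.
For West: ∂π/∂x_{West} = 45 − 10x_{West} − 4x_{North} = 0 ⇒ x_{West} = 4.5 − 0.4x_{North}.
Plugging x_{West} into North's best response: x_{North} = 5.125 − 0.5(4.5 − 0.4x_{North}) ⇒ 0.8x_{North} = 2.875, so x_{North} = 115/32.
Then x_{West} = 4.5 − 0.4·(115/32) = 3.0625.
Equilibrium price: P = 57 − 4·(213/32) = 30.375.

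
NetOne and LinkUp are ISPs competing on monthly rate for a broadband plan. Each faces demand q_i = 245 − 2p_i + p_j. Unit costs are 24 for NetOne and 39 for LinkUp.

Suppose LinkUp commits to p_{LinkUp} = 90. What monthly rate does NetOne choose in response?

NetOne's profit: π = (p_{NetOne} − 24)(245 − 2p_{NetOne} + p_{LinkUp}).
∂π/∂p_{NetOne} = 293 − 4p_{NetOne} + p_{LinkUp} = 0 ⇒ p_{NetOne} = 73.25 + 0.25p_{LinkUp}.
At p_{LinkUp} = 90: p_{NetOne} = 73.25 + 0.25·90 = 95.75.

95.75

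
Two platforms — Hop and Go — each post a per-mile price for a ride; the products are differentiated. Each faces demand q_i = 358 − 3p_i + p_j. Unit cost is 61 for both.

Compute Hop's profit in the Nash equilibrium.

6683.52

Hop's profit: π = (p_{Hop} − 61)(358 − 3p_{Hop} + p_{Go}).
∂π/∂p_{Hop} = 541 − 6p_{Hop} + p_{Go} = 0 ⇒ p_{Hop} = 541/6 + (1/6)p_{Go}.
By symmetry p_{Go} = p_{Hop}; substituting into the reaction function, (5/6)p_{Hop} = 541/6 and p_{Hop} = 108.2.
q_{Hop} = 358 − 3·108.2 + 108.2 = 141.6.
Profit = (108.2 − 61)·141.6 = 6683.52.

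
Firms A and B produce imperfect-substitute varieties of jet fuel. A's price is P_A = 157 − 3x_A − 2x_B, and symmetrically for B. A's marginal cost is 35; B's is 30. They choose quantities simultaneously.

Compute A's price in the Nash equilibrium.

79.8125

Firm A's profit: π = x_A(157 − 3x_A − 2x_B) − 35x_A.
∂π/∂x_A = 122 − 6x_A − 2x_B = 0 ⇒ x_A = 61/3 − (1/3)x_B.
Similarly x_B = 127/6 − (1/3)x_A.
Plugging x_B into A's best response: x_A = 61/3 − (1/3)(127/6 − (1/3)x_A) ⇒ (8/9)x_A = 239/18, so x_A = 14.9375.
Then x_B = 127/6 − (1/3)·14.9375 = 16.1875.
P_A = 157 − 3·14.9375 − 2·16.1875 = 79.8125.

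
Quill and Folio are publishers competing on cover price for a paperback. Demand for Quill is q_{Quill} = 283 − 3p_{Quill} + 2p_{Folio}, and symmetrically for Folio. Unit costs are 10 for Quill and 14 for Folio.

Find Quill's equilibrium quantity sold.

207

Quill's profit: π = (p_{Quill} − 10)(283 − 3p_{Quill} + 2p_{Folio}).
∂π/∂p_{Quill} = 313 − 6p_{Quill} + 2p_{Folio} = 0 ⇒ p_{Quill} = 313/6 + (1/3)p_{Folio}.
Similarly p_{Folio} = 325/6 + (1/3)p_{Quill}.
Substituting the second reaction function into the first: p_{Quill} = 313/6 + (1/3)(325/6 + (1/3)p_{Quill}), which gives (8/9)p_{Quill} = 632/9 ⇒ p_{Quill} = 79.
Then p_{Folio} = 325/6 + (1/3)·79 = 80.5.
q_{Quill} = 283 − 3·79 + 2·80.5 = 207.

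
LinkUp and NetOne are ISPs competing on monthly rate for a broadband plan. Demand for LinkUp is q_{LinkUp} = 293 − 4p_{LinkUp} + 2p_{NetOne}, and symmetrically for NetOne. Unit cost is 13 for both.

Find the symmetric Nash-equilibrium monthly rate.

57.5

LinkUp's profit: π = (p_{LinkUp} − 13)(293 − 4p_{LinkUp} + 2p_{NetOne}).
∂π/∂p_{LinkUp} = 345 − 8p_{LinkUp} + 2p_{NetOne} = 0 ⇒ p_{LinkUp} = 43.125 + 0.25p_{NetOne}.
By symmetry p_{NetOne} = p_{LinkUp}; substituting into the reaction function, 0.75p_{LinkUp} = 43.125 and p_{LinkUp} = 57.5.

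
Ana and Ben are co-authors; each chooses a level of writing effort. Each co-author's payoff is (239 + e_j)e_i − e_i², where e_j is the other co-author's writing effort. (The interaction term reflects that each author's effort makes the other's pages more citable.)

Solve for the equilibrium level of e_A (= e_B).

Ana's payoff is (239 + e_B)e_A − e_A².
∂π/∂e_A = 239 + e_B − 2e_A = 0, so e_A = 119.5 + 0.5e_B.
By symmetry e_B = e_A; substituting into the reaction function, 0.5e_A = 119.5 and e_A = 239.

239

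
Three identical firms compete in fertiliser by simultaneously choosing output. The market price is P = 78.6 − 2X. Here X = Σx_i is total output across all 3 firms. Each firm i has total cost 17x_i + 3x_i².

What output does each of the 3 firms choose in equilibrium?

A representative firm's profit is π_i = x_i(78.6 − 2X) − 17x_i − 3x_i², with X = x_i + Σ_{j≠i} x_j.
First-order condition: 61.6 − 10x_i − 2Σ_{j≠i} x_j = 0.
Imposing symmetry (x_j = x for all j) turns Σ_{j≠i} x_j into 2x, so 61.6 = 14x and x = 4.4.

4.4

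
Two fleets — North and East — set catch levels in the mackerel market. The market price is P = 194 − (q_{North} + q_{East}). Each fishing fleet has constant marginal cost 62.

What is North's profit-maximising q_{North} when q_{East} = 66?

33

Fishing fleet North's profit: π = q_{North}(194 − (q_{North} + q_{East})) − 62q_{North}.
∂π/∂q_{North} = 132 − 2q_{North} − q_{East} = 0, so q_{North} = 66 − 0.5q_{East}.
At q_{East} = 66: q_{North} = 66 − 0.5·66 = 33.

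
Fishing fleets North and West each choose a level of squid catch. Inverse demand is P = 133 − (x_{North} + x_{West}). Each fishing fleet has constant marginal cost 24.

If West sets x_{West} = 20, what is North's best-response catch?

44.5

Fishing fleet North's profit: π = x_{North}(133 − (x_{North} + x_{West})) − 24x_{North}.
∂π/∂x_{North} = 109 − 2x_{North} − x_{West} = 0, so x_{North} = 54.5 − 0.5x_{West}.
At x_{West} = 20: x_{North} = 54.5 − 0.5·20 = 44.5.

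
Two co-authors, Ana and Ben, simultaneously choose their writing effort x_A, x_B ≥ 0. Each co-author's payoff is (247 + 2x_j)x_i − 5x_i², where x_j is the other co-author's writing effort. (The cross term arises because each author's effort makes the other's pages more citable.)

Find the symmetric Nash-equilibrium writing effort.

Ana's payoff is (247 + 2x_B)x_A − 5x_A².
∂π/∂x_A = 247 + 2x_B − 10x_A = 0, so x_A = 24.7 + 0.2x_B.
The game is symmetric, so in equilibrium x_B = x_A: the reaction function gives 0.8x_A = 24.7, hence x_A = 30.875.

30.875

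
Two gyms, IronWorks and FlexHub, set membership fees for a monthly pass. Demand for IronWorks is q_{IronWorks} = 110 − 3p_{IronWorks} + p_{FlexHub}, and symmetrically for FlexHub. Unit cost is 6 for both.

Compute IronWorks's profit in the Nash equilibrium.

IronWorks's profit: π = (p_{IronWorks} − 6)(110 − 3p_{IronWorks} + p_{FlexHub}).
∂π/∂p_{IronWorks} = 128 − 6p_{IronWorks} + p_{FlexHub} = 0 ⇒ p_{IronWorks} = 64/3 + (1/6)p_{FlexHub}.
By symmetry p_{FlexHub} = p_{IronWorks}; substituting into the reaction function, (5/6)p_{IronWorks} = 64/3 and p_{IronWorks} = 25.6.
q_{IronWorks} = 110 − 3·25.6 + 25.6 = 58.8.
Profit = (25.6 − 6)·58.8 = 1152.48.

1152.48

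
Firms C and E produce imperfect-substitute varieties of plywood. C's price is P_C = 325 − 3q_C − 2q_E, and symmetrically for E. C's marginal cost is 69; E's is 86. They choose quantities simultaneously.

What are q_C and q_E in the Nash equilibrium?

Firm C's profit: π = q_C(325 − 3q_C − 2q_E) − 69q_C.
∂π/∂q_C = 256 − 6q_C − 2q_E = 0 ⇒ q_C = 128/3 − (1/3)q_E.
Similarly q_E = 239/6 − (1/3)q_C.
Plugging q_E into C's best response: q_C = 128/3 − (1/3)(239/6 − (1/3)q_C) ⇒ (8/9)q_C = 529/18, so q_C = 33.0625.
Then q_E = 239/6 − (1/3)·33.0625 = 28.8125.

33.0625, 28.8125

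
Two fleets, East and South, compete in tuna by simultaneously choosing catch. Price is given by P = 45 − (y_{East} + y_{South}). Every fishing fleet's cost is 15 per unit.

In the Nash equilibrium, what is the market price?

25

Fishing fleet East's profit: π = y_{East}(45 − (y_{East} + y_{South})) − 15y_{East}.
∂π/∂y_{East} = 30 − 2y_{East} − y_{South} = 0, so y_{East} = 15 − 0.5y_{South}.
The game is symmetric, so in equilibrium y_{South} = y_{East}: the reaction function gives 1.5y_{East} = 15, hence y_{East} = 10.
Equilibrium price: P = 45 − 20 = 25.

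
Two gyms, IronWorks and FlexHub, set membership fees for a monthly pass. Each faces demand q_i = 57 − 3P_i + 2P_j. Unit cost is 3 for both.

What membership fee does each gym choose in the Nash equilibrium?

16.5

IronWorks's profit: π = (P_{IronWorks} − 3)(57 − 3P_{IronWorks} + 2P_{FlexHub}).
∂π/∂P_{IronWorks} = 66 − 6P_{IronWorks} + 2P_{FlexHub} = 0 ⇒ P_{IronWorks} = 11 + (1/3)P_{FlexHub}.
The game is symmetric, so in equilibrium P_{FlexHub} = P_{IronWorks}: the reaction function gives (2/3)P_{IronWorks} = 11, hence P_{IronWorks} = 16.5.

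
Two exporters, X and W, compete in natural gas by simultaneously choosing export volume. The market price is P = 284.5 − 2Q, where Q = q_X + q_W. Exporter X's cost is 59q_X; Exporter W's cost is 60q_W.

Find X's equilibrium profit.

2850.125

Exporter X's profit: π = q_X(284.5 − 2(q_X + q_W)) − 59q_X.
∂π/∂q_X = 225.5 − 4q_X − 2q_W = 0, so q_X = 56.375 − 0.5q_W.
By the same steps for W: q_W = 56.125 − 0.5q_X.
Plugging q_W into X's best response: q_X = 56.375 − 0.5(56.125 − 0.5q_X) ⇒ 0.75q_X = 28.3125, so q_X = 37.75.
Then q_W = 56.125 − 0.5·37.75 = 37.25.
Price P = 284.5 − 2·75 = 134.5.
X's profit: (134.5 − 59)·37.75 = 2850.125.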